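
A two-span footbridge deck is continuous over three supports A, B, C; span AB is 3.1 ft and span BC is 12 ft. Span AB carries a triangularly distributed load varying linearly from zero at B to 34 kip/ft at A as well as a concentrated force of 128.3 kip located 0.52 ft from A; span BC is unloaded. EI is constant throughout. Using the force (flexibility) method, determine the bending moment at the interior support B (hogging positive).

M_B = 10.57 kip·ft

Release continuity at B by inserting a hinge; the redundant is the internal moment M_B. The primary structure is two simply-supported spans AB and BC.
Discontinuity in slope at B on the released structure — sum the simple-span end rotations:
  span AB: triangular load, peak 34: 7w₀L³/(360EI) = 19.7/EI
  span AB: point load 128.3 at a = 0.52: Pab(L + a)/(6LEI) = 33.5/EI
  relative rotation θ_0 = (53.2 + 0)/EI = 53.2/EI
A unit hogging moment at B produces rotation L₁/(3EI) + L₂/(3EI) = 5.033/EI.
Slope continuity at B: θ_0 = M_B·5.033/EI, so M_B = 53.2/5.033 = 10.57 kip·ft (hogging).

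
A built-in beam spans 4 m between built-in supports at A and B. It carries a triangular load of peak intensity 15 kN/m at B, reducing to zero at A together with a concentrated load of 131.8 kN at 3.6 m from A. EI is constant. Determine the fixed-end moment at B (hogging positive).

M_B = 54.7 kN·m

Take the two fixed-end moments M_A, M_B as redundants; the released structure is the simple span AB.
End rotations of the released simple span under the applied load (×1/EI):
  at A: triangular load, peak 15: 7w₀L³/(360EI) = 18.67/EI
  at B: triangular load, peak 15: w₀L³/(45EI) = 21.33/EI
  at A: point load 131.8 at a = 3.6: Pab(L + b)/(6LEI) = 34.8/EI
  at B: point load 131.8 at a = 3.6: Pab(L + a)/(6LEI) = 60.1/EI
  θ_A0 = 53.46/EI,  θ_B0 = 81.43/EI
Flexibility coefficients: a unit moment at one end gives L/(3EI) there and L/(6EI) at the far end, so f₁₁ = f₂₂ = 1.333/EI and f₁₂ = f₂₁ = 0.6667/EI.
Compatibility — zero rotation at each built-in end:
  1.333 M_A + 0.6667 M_B = 53.46
  0.6667 M_A + 1.333 M_B = 81.43
Solving the pair gives M_A = 12.74 kN·m and M_B = 54.7 kN·m (hogging).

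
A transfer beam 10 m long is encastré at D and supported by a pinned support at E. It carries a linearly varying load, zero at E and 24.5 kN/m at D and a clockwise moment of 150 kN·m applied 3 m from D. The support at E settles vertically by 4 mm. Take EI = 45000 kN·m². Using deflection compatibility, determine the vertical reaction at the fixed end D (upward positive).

R_D = 87.06 kN

Take the reaction at E as the redundant and release it; the primary structure is a cantilever fixed at D.
Free-end deflection of the primary structure under the applied loading (downward +):
  triangular load, peak 24.5 at the fixed end: w₀L⁴/(30EI) = 8167/EI
  clockwise couple 150 at a = 3: M₀a(2L − a)/(2EI) = 3825/EI
  δ_0 = 11992/EI
Flexibility coefficient — unit upward force at E: δ_{EE} = L³/(3EI) = 333.3/EI.
With EI = 45000 kN·m²: δ_0 = 0.26648 m and δ_{EE} = 0.007407 m/kN.
Compatibility — the beam at E must follow the support down by 0.004 m: δ_0 − R_E·δ_{EE} = 0.004, so R_E = (0.26648 − 0.004)/0.007407 = 35.44 kN.
Vertical equilibrium: R_D = ΣP − R_E = 122.5 − 35.44 = 87.06 kN.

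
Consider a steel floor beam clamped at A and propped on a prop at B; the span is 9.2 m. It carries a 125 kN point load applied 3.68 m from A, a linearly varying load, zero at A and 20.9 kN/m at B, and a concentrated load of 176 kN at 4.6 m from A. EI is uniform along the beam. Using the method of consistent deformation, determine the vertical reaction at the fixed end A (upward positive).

R_A = 263.3 kN

Remove the prop at B; the released (primary) structure is a cantilever built in at A.
Free-end deflection of the primary structure under the applied loading (downward +):
  point load 125 at a = 3.68: Pa²(3L − a)/(6EI) = 6749/EI
  triangular load, peak 20.9 at the free end: 11w₀L⁴/(120EI) = 13725/EI
  point load 176 at a = 4.6: Pa²(3L − a)/(6EI) = 14276/EI
  δ_0 = 34749/EI
Tip deflection under a unit load at B: L³/(3EI) = 259.6/EI.
Compatibility at B: δ_0 − R_B·δ_{BB} = 0, so R_B = 34749/259.6 = 133.9 kN.
Vertical equilibrium: R_A = ΣP − R_B = 397.1 − 133.9 = 263.3 kN.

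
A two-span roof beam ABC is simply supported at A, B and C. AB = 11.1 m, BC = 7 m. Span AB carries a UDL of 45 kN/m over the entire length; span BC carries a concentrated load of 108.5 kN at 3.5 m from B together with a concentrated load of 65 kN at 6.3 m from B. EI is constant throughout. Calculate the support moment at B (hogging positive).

M_B = 488.8 kN·m

Insert a hinge at B; M_B is the redundant, and each span becomes simply supported.
Rotations at B on the released spans (each span's end-slope, ×1/EI):
  span AB: UDL 45: wL³/(24EI) = 2564/EI
  span BC: point load 108.5 at a = 3.5: Pab(L + b)/(6LEI) = 332.3/EI
  span BC: point load 65 at a = 6.3: Pab(L + b)/(6LEI) = 52.55/EI
  relative rotation θ_0 = (2564 + 384.8)/EI = 2949/EI
A unit hogging moment at B produces rotation L₁/(3EI) + L₂/(3EI) = 6.033/EI.
Slope continuity at B: θ_0 = M_B·6.033/EI, so M_B = 2949/6.033 = 488.8 kN·m (hogging).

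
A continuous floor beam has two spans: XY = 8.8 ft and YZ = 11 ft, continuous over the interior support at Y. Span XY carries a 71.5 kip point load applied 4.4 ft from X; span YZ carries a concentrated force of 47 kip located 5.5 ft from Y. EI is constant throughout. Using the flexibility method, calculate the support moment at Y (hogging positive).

M_Y = 106.3 kip·ft

Release continuity at Y by inserting a hinge; the redundant is the internal moment M_Y. The primary structure is two simply-supported spans XY and YZ.
End slopes at the hinge Y, treating each span as simply supported:
  span XY: point load 71.5 at a = 4.4: Pab(L + a)/(6LEI) = 346.1/EI
  span YZ: point load 47 at a = 5.5: Pab(L + b)/(6LEI) = 355.4/EI
  relative rotation θ_0 = (346.1 + 355.4)/EI = 701.5/EI
A unit hogging moment at Y produces rotation L₁/(3EI) + L₂/(3EI) = 6.6/EI.
Compatibility: M_Y·(L₁+L₂)/(3EI) = θ_0, giving M_Y = 106.3 kip·ft (hogging).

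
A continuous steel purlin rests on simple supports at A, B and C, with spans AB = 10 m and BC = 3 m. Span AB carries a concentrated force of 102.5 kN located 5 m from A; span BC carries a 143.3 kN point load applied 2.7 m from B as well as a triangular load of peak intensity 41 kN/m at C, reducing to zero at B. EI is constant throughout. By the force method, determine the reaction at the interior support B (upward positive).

R_B = 154.4 kN

Take M_B as the redundant. Released structure: two simple spans AB and BC with a hinge at B.
End slopes at the hinge B, treating each span as simply supported:
  span AB: point load 102.5 at a = 5: Pab(L + a)/(6LEI) = 640.6/EI
  span BC: point load 143.3 at a = 2.7: Pab(L + b)/(6LEI) = 21.28/EI
  span BC: triangular load, peak 41: 7w₀L³/(360EI) = 21.52/EI
  relative rotation θ_0 = (640.6 + 42.81)/EI = 683.4/EI
A unit hogging moment at B produces rotation L₁/(3EI) + L₂/(3EI) = 4.333/EI.
Compatibility: M_B·(L₁+L₂)/(3EI) = θ_0, giving M_B = 157.7 kN·m (hogging).
Span AB, ΣM about A with M_B applied at B: R_B^{AB}·10 = 512.5 + 157.7, so R_B^{AB} = 67.02 kN and R_A = 102.5 − 67.02 = 35.48 kN.
Span BC, ΣM about C: R_B^{BC}·3 = 104.5 + 157.7, so R_B^{BC} = 87.4 kN and R_C = 204.8 − 87.4 = 117.4 kN.
R_B = 67.02 + 87.4 = 154.4 kN.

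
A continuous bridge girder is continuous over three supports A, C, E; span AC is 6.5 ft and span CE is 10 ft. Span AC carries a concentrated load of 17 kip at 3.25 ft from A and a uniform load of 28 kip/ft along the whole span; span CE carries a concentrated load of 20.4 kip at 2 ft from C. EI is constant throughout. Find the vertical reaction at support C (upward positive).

Take M_C as the redundant. Released structure: two simple spans AC and CE with a hinge at C.
End slopes at the hinge C, treating each span as simply supported:
  span AC: point load 17 at a = 3.25: Pab(L + a)/(6LEI) = 44.89/EI
  span AC: UDL 28: wL³/(24EI) = 320.4/EI
  span CE: point load 20.4 at a = 2: Pab(L + b)/(6LEI) = 97.92/EI
  relative rotation θ_0 = (365.3 + 97.92)/EI = 463.2/EI
A unit hogging moment at C produces rotation L₁/(3EI) + L₂/(3EI) = 5.5/EI.
Slope continuity at C: θ_0 = M_C·5.5/EI, so M_C = 463.2/5.5 = 84.22 kip·ft (hogging).
Span AC, ΣM about A with M_C applied at C: R_C^{AC}·6.5 = 646.8 + 84.22, so R_C^{AC} = 112.5 kip and R_A = 199 − 112.5 = 86.54 kip.
Span CE, ΣM about E: R_C^{CE}·10 = 163.2 + 84.22, so R_C^{CE} = 24.74 kip and R_E = 20.4 − 24.74 = -4.342 kip.
R_C = 112.5 + 24.74 = 137.2 kip.

R_C = 137.2 kip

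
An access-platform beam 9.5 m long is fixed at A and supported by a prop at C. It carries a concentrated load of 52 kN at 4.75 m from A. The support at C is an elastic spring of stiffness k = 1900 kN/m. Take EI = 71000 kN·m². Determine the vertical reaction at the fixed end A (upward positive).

R_A = 37.63 kN

Release the roller at C. Primary structure: cantilever fixed at A.
Free-end deflection of the primary structure under the applied loading (downward +):
  point load 52 at a = 4.75: Pa²(3L − a)/(6EI) = 4644/EI
Flexibility coefficient — unit upward force at C: δ_{CC} = L³/(3EI) = 285.8/EI.
With EI = 71000 kN·m²: δ_0 = 0.06541 m and δ_{CC} = 0.004025 m/kN.
Compatibility — the spring shortens by R_C/k under the reaction it provides: δ_0 − R_C·δ_{CC} = R_C/k. With 1/k = 0.000526 m/kN, R_C = δ_0 / (δ_{CC} + 1/k) = 0.06541 / (0.004025 + 0.000526) = 14.37 kN.
Vertical equilibrium: R_A = ΣP − R_C = 52 − 14.37 = 37.63 kN.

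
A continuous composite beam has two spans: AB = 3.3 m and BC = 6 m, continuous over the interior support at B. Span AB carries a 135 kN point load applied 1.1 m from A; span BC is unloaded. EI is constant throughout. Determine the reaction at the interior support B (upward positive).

Release continuity at B by inserting a hinge; the redundant is the internal moment M_B. The primary structure is two simply-supported spans AB and BC.
End slopes at the hinge B, treating each span as simply supported:
  span AB: point load 135 at a = 1.1: Pab(L + a)/(6LEI) = 72.6/EI
  relative rotation θ_0 = (72.6 + 0)/EI = 72.6/EI
A unit hogging moment at B produces rotation L₁/(3EI) + L₂/(3EI) = 3.1/EI.
Slope continuity at B: θ_0 = M_B·3.1/EI, so M_B = 72.6/3.1 = 23.42 kN·m (hogging).
Span AB, ΣM about A with M_B applied at B: R_B^{AB}·3.3 = 148.5 + 23.42, so R_B^{AB} = 52.1 kN and R_A = 135 − 52.1 = 82.9 kN.
Span BC, ΣM about C: R_B^{BC}·6 = 0 + 23.42, so R_B^{BC} = 3.903 kN and R_C = 0 − 3.903 = -3.903 kN.
R_B = 52.1 + 3.903 = 56 kN.

R_B = 56 kN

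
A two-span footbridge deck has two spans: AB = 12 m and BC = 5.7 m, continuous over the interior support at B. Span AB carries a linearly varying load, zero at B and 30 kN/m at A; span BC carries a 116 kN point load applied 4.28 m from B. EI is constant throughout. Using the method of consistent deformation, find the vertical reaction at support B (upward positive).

R_B = 139.5 kN

Release continuity at B by inserting a hinge; the redundant is the internal moment M_B. The primary structure is two simply-supported spans AB and BC.
Rotations at B on the released spans (each span's end-slope, ×1/EI):
  span AB: triangular load, peak 30: 7w₀L³/(360EI) = 1008/EI
  span BC: point load 116 at a = 4.28: Pab(L + b)/(6LEI) = 146.8/EI
  relative rotation θ_0 = (1008 + 146.8)/EI = 1155/EI
A unit hogging moment at B produces rotation L₁/(3EI) + L₂/(3EI) = 5.9/EI.
Slope continuity at B: θ_0 = M_B·5.9/EI, so M_B = 1155/5.9 = 195.7 kN·m (hogging).
Span AB, ΣM about A with M_B applied at B: R_B^{AB}·12 = 720 + 195.7, so R_B^{AB} = 76.31 kN and R_A = 180 − 76.31 = 103.7 kN.
Span BC, ΣM about C: R_B^{BC}·5.7 = 164.7 + 195.7, so R_B^{BC} = 63.24 kN and R_C = 116 − 63.24 = 52.76 kN.
R_B = 76.31 + 63.24 = 139.5 kN.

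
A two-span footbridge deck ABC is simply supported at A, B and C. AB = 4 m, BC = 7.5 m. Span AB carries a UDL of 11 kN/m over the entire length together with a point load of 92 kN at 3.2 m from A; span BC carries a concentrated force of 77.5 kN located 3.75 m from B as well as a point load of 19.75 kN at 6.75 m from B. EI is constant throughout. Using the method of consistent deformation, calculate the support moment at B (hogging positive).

Release continuity at B by inserting a hinge; the redundant is the internal moment M_B. The primary structure is two simply-supported spans AB and BC.
Rotations at B on the released spans (each span's end-slope, ×1/EI):
  span AB: UDL 11: wL³/(24EI) = 29.33/EI
  span AB: point load 92 at a = 3.2: Pab(L + a)/(6LEI) = 70.66/EI
  span BC: point load 77.5 at a = 3.75: Pab(L + b)/(6LEI) = 272.5/EI
  span BC: point load 19.75 at a = 6.75: Pab(L + b)/(6LEI) = 18.33/EI
  relative rotation θ_0 = (99.99 + 290.8)/EI = 390.8/EI
A unit hogging moment at B produces rotation L₁/(3EI) + L₂/(3EI) = 3.833/EI.
Slope continuity at B: θ_0 = M_B·3.833/EI, so M_B = 390.8/3.833 = 101.9 kN·m (hogging).

M_B = 101.9 kN·m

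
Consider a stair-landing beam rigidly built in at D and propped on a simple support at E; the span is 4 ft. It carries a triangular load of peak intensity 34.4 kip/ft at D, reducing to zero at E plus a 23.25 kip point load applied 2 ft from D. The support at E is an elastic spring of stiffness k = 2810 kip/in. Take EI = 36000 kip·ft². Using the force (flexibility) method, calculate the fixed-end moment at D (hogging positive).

M_D = 58.14 kip·ft

Remove the prop at E; the released (primary) structure is a cantilever built in at D.
Primary-structure tip deflection at E by superposition:
  triangular load, peak 34.4 at the fixed end: w₀L⁴/(30EI) = 293.5/EI
  point load 23.25 at a = 2: Pa²(3L − a)/(6EI) = 155/EI
  δ_0 = 448.5/EI
Flexibility coefficient — unit upward force at E: δ_{EE} = L³/(3EI) = 21.33/EI.
With EI = 36000 kip·ft²: δ_0 = 0.01246 ft and δ_{EE} = 0.000593 ft/kip.
Compatibility — the spring shortens by R_E/k under the reaction it provides: δ_0 − R_E·δ_{EE} = R_E/k. With 1/k = 1/(2810×12) ft/kip = 0.00003 ft/kip, R_E = δ_0 / (δ_{EE} + 1/k) = 0.01246 / (0.000593 + 0.00003) = 20.02 kip.
Moment equilibrium about D: M_D = Σ(load moments about D) − R_E·L = 138.2 − 20.02×4 = 58.14 kip·ft.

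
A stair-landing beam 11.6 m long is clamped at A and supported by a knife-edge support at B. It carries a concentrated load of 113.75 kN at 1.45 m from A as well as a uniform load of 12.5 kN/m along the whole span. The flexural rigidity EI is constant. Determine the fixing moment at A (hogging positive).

M_A = 345.6 kN·m

Take the reaction at B as the redundant and release it; the primary structure is a cantilever fixed at A.
Free-end deflection of the primary structure under the applied loading (downward +):
  point load 113.75 at a = 1.45: Pa²(3L − a)/(6EI) = 1329/EI
  UDL 12.5: wL⁴/(8EI) = 28291/EI
  δ_0 = 29621/EI
Tip deflection under a unit load at B: L³/(3EI) = 520.3/EI.
Compatibility at B: δ_0 − R_B·δ_{BB} = 0, so R_B = 29621/520.3 = 56.93 kN.
Moment equilibrium about A: M_A = Σ(load moments about A) − R_B·L = 1006 − 56.93×11.6 = 345.6 kN·m.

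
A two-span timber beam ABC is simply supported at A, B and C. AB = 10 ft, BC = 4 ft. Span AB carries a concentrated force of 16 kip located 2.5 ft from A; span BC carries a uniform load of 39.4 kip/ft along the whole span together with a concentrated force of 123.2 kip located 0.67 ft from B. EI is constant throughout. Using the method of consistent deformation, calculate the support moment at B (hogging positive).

Release continuity at B by inserting a hinge; the redundant is the internal moment M_B. The primary structure is two simply-supported spans AB and BC.
Rotations at B on the released spans (each span's end-slope, ×1/EI):
  span AB: point load 16 at a = 2.5: Pab(L + a)/(6LEI) = 62.5/EI
  span BC: UDL 39.4: wL³/(24EI) = 105.1/EI
  span BC: point load 123.2 at a = 0.67: Pab(L + b)/(6LEI) = 83.95/EI
  relative rotation θ_0 = (62.5 + 189)/EI = 251.5/EI
A unit hogging moment at B produces rotation L₁/(3EI) + L₂/(3EI) = 4.667/EI.
Compatibility: M_B·(L₁+L₂)/(3EI) = θ_0, giving M_B = 53.9 kip·ft (hogging).

M_B = 53.9 kip·ft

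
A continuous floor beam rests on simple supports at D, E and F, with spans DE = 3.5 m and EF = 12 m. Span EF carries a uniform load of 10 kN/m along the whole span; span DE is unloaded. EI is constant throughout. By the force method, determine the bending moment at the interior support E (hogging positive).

M_E = 139.4 kN·m

Take M_E as the redundant. Released structure: two simple spans DE and EF with a hinge at E.
Discontinuity in slope at E on the released structure — sum the simple-span end rotations:
  span EF: UDL 10: wL³/(24EI) = 720/EI
  relative rotation θ_0 = (0 + 720)/EI = 720/EI
A unit hogging moment at E produces rotation L₁/(3EI) + L₂/(3EI) = 5.167/EI.
Compatibility: M_E·(L₁+L₂)/(3EI) = θ_0, giving M_E = 139.4 kN·m (hogging).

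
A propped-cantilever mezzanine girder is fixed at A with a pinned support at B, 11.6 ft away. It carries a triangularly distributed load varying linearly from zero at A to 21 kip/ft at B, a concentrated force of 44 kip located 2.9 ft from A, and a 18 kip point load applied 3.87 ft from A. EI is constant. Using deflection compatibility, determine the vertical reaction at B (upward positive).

Take the reaction at B as the redundant and release it; the primary structure is a cantilever fixed at A.
Free-end deflection of the primary structure under the applied loading (downward +):
  triangular load, peak 21 at the free end: 11w₀L⁴/(120EI) = 34855/EI
  point load 44 at a = 2.9: Pa²(3L − a)/(6EI) = 1967/EI
  point load 18 at a = 3.87: Pa²(3L − a)/(6EI) = 1390/EI
  δ_0 = 38212/EI
Tip deflection under a unit load at B: L³/(3EI) = 520.3/EI.
The prop prevents deflection at B: R_B = δ_0/δ_{BB} = 38212/520.3 = 73.44 kip.

R_B = 73.44 kip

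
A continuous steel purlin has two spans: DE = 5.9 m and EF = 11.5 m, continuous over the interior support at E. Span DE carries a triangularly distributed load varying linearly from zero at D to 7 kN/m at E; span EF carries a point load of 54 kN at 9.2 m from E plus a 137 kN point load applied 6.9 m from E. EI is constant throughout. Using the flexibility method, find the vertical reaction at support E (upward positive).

Take M_E as the redundant. Released structure: two simple spans DE and EF with a hinge at E.
End slopes at the hinge E, treating each span as simply supported:
  span DE: triangular load, peak 7: w₀L³/(45EI) = 31.95/EI
  span EF: point load 54 at a = 9.2: Pab(L + b)/(6LEI) = 228.5/EI
  span EF: point load 137 at a = 6.9: Pab(L + b)/(6LEI) = 1015/EI
  relative rotation θ_0 = (31.95 + 1243)/EI = 1275/EI
A unit hogging moment at E produces rotation L₁/(3EI) + L₂/(3EI) = 5.8/EI.
Compatibility: M_E·(L₁+L₂)/(3EI) = θ_0, giving M_E = 219.8 kN·m (hogging).
Span DE, ΣM about D with M_E applied at E: R_E^{DE}·5.9 = 81.22 + 219.8, so R_E^{DE} = 51.03 kN and R_D = 20.65 − 51.03 = -30.38 kN.
Span EF, ΣM about F: R_E^{EF}·11.5 = 754.4 + 219.8, so R_E^{EF} = 84.72 kN and R_F = 191 − 84.72 = 106.3 kN.
R_E = 51.03 + 84.72 = 135.7 kN.

R_E = 135.7 kN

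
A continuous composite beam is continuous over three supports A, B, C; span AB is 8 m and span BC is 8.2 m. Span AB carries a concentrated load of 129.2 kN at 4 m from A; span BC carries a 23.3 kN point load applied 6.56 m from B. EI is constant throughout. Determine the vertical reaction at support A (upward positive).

Insert a hinge at B; M_B is the redundant, and each span becomes simply supported.
Discontinuity in slope at B on the released structure — sum the simple-span end rotations:
  span AB: point load 129.2 at a = 4: Pab(L + a)/(6LEI) = 516.8/EI
  span BC: point load 23.3 at a = 6.56: Pab(L + b)/(6LEI) = 50.13/EI
  relative rotation θ_0 = (516.8 + 50.13)/EI = 566.9/EI
A unit hogging moment at B produces rotation L₁/(3EI) + L₂/(3EI) = 5.4/EI.
Slope continuity at B: θ_0 = M_B·5.4/EI, so M_B = 566.9/5.4 = 105 kN·m (hogging).
Span AB, ΣM about A with M_B applied at B: R_B^{AB}·8 = 516.8 + 105, so R_B^{AB} = 77.72 kN and R_A = 129.2 − 77.72 = 51.48 kN.

R_A = 51.48 kN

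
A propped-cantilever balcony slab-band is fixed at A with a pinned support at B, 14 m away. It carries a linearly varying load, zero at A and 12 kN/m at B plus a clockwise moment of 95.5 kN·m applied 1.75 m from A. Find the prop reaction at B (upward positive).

R_B = 48.6 kN

Release the roller at B. Primary structure: cantilever fixed at A.
Primary-structure tip deflection at B by superposition:
  triangular load, peak 12 at the free end: 11w₀L⁴/(120EI) = 42258/EI
  clockwise couple 95.5 at a = 1.75: M₀a(2L − a)/(2EI) = 2194/EI
  δ_0 = 44451/EI
Flexibility coefficient — unit upward force at B: δ_{BB} = L³/(3EI) = 914.7/EI.
Compatibility at B: δ_0 − R_B·δ_{BB} = 0, so R_B = 44451/914.7 = 48.6 kN.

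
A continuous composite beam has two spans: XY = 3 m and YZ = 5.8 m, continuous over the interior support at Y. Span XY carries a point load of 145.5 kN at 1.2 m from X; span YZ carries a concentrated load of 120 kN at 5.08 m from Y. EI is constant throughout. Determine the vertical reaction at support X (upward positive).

R_X = 69.62 kN

Take M_Y as the redundant. Released structure: two simple spans XY and YZ with a hinge at Y.
Discontinuity in slope at Y on the released structure — sum the simple-span end rotations:
  span XY: point load 145.5 at a = 1.2: Pab(L + a)/(6LEI) = 73.33/EI
  span YZ: point load 120 at a = 5.08: Pab(L + b)/(6LEI) = 82.23/EI
  relative rotation θ_0 = (73.33 + 82.23)/EI = 155.6/EI
A unit hogging moment at Y produces rotation L₁/(3EI) + L₂/(3EI) = 2.933/EI.
Slope continuity at Y: θ_0 = M_Y·2.933/EI, so M_Y = 155.6/2.933 = 53.03 kN·m (hogging).
Span XY, ΣM about X with M_Y applied at Y: R_Y^{XY}·3 = 174.6 + 53.03, so R_Y^{XY} = 75.88 kN and R_X = 145.5 − 75.88 = 69.62 kN.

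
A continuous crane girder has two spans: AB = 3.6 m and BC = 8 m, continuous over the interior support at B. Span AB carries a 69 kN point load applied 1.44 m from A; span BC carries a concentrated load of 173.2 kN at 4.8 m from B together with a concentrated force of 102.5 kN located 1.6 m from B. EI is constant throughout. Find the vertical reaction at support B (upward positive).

R_B = 281.6 kN

Take M_B as the redundant. Released structure: two simple spans AB and BC with a hinge at B.
Discontinuity in slope at B on the released structure — sum the simple-span end rotations:
  span AB: point load 69 at a = 1.44: Pab(L + a)/(6LEI) = 50.08/EI
  span BC: point load 173.2 at a = 4.8: Pab(L + b)/(6LEI) = 620.7/EI
  span BC: point load 102.5 at a = 1.6: Pab(L + b)/(6LEI) = 314.9/EI
  relative rotation θ_0 = (50.08 + 935.6)/EI = 985.7/EI
A unit hogging moment at B produces rotation L₁/(3EI) + L₂/(3EI) = 3.867/EI.
Slope continuity at B: θ_0 = M_B·3.867/EI, so M_B = 985.7/3.867 = 254.9 kN·m (hogging).
Span AB, ΣM about A with M_B applied at B: R_B^{AB}·3.6 = 99.36 + 254.9, so R_B^{AB} = 98.41 kN and R_A = 69 − 98.41 = -29.41 kN.
Span BC, ΣM about C: R_B^{BC}·8 = 1210 + 254.9, so R_B^{BC} = 183.1 kN and R_C = 275.7 − 183.1 = 92.55 kN.
R_B = 98.41 + 183.1 = 281.6 kN.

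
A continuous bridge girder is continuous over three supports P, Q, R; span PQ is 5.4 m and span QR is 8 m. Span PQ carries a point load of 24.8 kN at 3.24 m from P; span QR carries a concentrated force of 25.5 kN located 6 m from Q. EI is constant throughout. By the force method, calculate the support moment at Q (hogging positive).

M_Q = 24.63 kN·m

Take M_Q as the redundant. Released structure: two simple spans PQ and QR with a hinge at Q.
Discontinuity in slope at Q on the released structure — sum the simple-span end rotations:
  span PQ: point load 24.8 at a = 3.24: Pab(L + a)/(6LEI) = 46.28/EI
  span QR: point load 25.5 at a = 6: Pab(L + b)/(6LEI) = 63.75/EI
  relative rotation θ_0 = (46.28 + 63.75)/EI = 110/EI
A unit hogging moment at Q produces rotation L₁/(3EI) + L₂/(3EI) = 4.467/EI.
Slope continuity at Q: θ_0 = M_Q·4.467/EI, so M_Q = 110/4.467 = 24.63 kN·m (hogging).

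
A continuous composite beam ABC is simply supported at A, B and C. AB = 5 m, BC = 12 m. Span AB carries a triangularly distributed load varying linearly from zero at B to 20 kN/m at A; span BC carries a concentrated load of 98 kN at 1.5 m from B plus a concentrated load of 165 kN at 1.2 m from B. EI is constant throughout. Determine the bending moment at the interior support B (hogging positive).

Release continuity at B by inserting a hinge; the redundant is the internal moment M_B. The primary structure is two simply-supported spans AB and BC.
Rotations at B on the released spans (each span's end-slope, ×1/EI):
  span AB: triangular load, peak 20: 7w₀L³/(360EI) = 48.61/EI
  span BC: point load 98 at a = 1.5: Pab(L + b)/(6LEI) = 482.3/EI
  span BC: point load 165 at a = 1.2: Pab(L + b)/(6LEI) = 677.2/EI
  relative rotation θ_0 = (48.61 + 1160)/EI = 1208/EI
A unit hogging moment at B produces rotation L₁/(3EI) + L₂/(3EI) = 5.667/EI.
Compatibility: M_B·(L₁+L₂)/(3EI) = θ_0, giving M_B = 213.2 kN·m (hogging).

M_B = 213.2 kN·m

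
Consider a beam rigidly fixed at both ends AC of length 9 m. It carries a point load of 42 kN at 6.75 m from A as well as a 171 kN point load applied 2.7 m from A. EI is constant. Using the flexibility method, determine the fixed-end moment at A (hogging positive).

Take the two fixed-end moments M_A, M_C as redundants; the released structure is the simple span AC.
End rotations of the released simple span under the applied load (×1/EI):
  at A: point load 42 at a = 6.75: Pab(L + b)/(6LEI) = 132.9/EI
  at C: point load 42 at a = 6.75: Pab(L + a)/(6LEI) = 186/EI
  at A: point load 171 at a = 2.7: Pab(L + b)/(6LEI) = 824.1/EI
  at C: point load 171 at a = 2.7: Pab(L + a)/(6LEI) = 630.2/EI
  θ_A0 = 957/EI,  θ_C0 = 816.3/EI
Flexibility coefficients: a unit moment at one end gives L/(3EI) there and L/(6EI) at the far end, so f₁₁ = f₂₂ = 3/EI and f₁₂ = f₂₁ = 1.5/EI.
Compatibility — zero rotation at each built-in end:
  3 M_A + 1.5 M_C = 957
  1.5 M_A + 3 M_C = 816.3
Solving the pair gives M_A = 244 kN·m and M_C = 150.1 kN·m (hogging).

M_A = 244 kN·m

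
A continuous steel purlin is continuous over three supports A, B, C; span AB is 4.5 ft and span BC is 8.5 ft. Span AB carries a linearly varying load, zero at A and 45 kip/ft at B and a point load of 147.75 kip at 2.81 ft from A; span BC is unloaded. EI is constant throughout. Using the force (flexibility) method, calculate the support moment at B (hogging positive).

Insert a hinge at B; M_B is the redundant, and each span becomes simply supported.
Rotations at B on the released spans (each span's end-slope, ×1/EI):
  span AB: triangular load, peak 45: w₀L³/(45EI) = 91.12/EI
  span AB: point load 147.75 at a = 2.81: Pab(L + a)/(6LEI) = 190/EI
  relative rotation θ_0 = (281.1 + 0)/EI = 281.1/EI
A unit hogging moment at B produces rotation L₁/(3EI) + L₂/(3EI) = 4.333/EI.
Slope continuity at B: θ_0 = M_B·4.333/EI, so M_B = 281.1/4.333 = 64.87 kip·ft (hogging).

M_B = 64.87 kip·ft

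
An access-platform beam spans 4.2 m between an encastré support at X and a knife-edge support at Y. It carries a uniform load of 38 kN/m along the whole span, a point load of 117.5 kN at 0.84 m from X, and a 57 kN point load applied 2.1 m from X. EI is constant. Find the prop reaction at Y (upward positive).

Choose R_Y as the redundant. The primary structure is the cantilever fixed at X.
Downward deflection at the released point Y due to the loads:
  UDL 38: wL⁴/(8EI) = 1478/EI
  point load 117.5 at a = 0.84: Pa²(3L − a)/(6EI) = 162.5/EI
  point load 57 at a = 2.1: Pa²(3L − a)/(6EI) = 439.9/EI
  δ_0 = 2080/EI
Flexibility coefficient — unit upward force at Y: δ_{YY} = L³/(3EI) = 24.7/EI.
Compatibility at Y: δ_0 − R_Y·δ_{YY} = 0, so R_Y = 2080/24.7 = 84.24 kN.

R_Y = 84.24 kN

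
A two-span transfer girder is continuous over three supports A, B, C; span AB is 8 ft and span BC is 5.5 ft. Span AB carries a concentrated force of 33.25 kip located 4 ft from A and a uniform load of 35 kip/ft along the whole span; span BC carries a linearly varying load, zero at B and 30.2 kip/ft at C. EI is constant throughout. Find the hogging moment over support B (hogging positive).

Take M_B as the redundant. Released structure: two simple spans AB and BC with a hinge at B.
Discontinuity in slope at B on the released structure — sum the simple-span end rotations:
  span AB: point load 33.25 at a = 4: Pab(L + a)/(6LEI) = 133/EI
  span AB: UDL 35: wL³/(24EI) = 746.7/EI
  span BC: triangular load, peak 30.2: 7w₀L³/(360EI) = 97.7/EI
  relative rotation θ_0 = (879.7 + 97.7)/EI = 977.4/EI
A unit hogging moment at B produces rotation L₁/(3EI) + L₂/(3EI) = 4.5/EI.
Slope continuity at B: θ_0 = M_B·4.5/EI, so M_B = 977.4/4.5 = 217.2 kip·ft (hogging).

M_B = 217.2 kip·ft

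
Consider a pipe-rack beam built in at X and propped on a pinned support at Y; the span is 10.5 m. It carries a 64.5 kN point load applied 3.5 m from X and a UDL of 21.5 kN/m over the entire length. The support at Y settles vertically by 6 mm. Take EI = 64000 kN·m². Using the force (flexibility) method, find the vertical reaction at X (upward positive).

R_X = 197 kN

Release the roller at Y. Primary structure: cantilever fixed at X.
Free-end deflection of the primary structure under the applied loading (downward +):
  point load 64.5 at a = 3.5: Pa²(3L − a)/(6EI) = 3687/EI
  UDL 21.5: wL⁴/(8EI) = 32667/EI
  δ_0 = 36354/EI
Tip deflection under a unit load at Y: L³/(3EI) = 385.9/EI.
With EI = 64000 kN·m²: δ_0 = 0.56803 m and δ_{YY} = 0.006029 m/kN.
Compatibility — the beam at Y must follow the support down by 0.006 m: δ_0 − R_Y·δ_{YY} = 0.006, so R_Y = (0.56803 − 0.006)/0.006029 = 93.22 kN.
Vertical equilibrium: R_X = ΣP − R_Y = 290.2 − 93.22 = 197 kN.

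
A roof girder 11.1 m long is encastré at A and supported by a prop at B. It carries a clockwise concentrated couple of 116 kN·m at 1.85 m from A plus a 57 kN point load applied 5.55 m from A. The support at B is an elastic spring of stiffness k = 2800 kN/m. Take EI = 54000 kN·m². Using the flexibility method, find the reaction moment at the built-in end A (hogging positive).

M_A = 191.6 kN·m

Remove the prop at B; the released (primary) structure is a cantilever built in at A.
Primary-structure tip deflection at B by superposition:
  clockwise couple 116 at a = 1.85: M₀a(2L − a)/(2EI) = 2184/EI
  point load 57 at a = 5.55: Pa²(3L − a)/(6EI) = 8120/EI
  δ_0 = 10304/EI
Tip deflection under a unit load at B: L³/(3EI) = 455.9/EI.
With EI = 54000 kN·m²: δ_0 = 0.19081 m and δ_{BB} = 0.008442 m/kN.
Compatibility — the spring shortens by R_B/k under the reaction it provides: δ_0 − R_B·δ_{BB} = R_B/k. With 1/k = 0.000357 m/kN, R_B = δ_0 / (δ_{BB} + 1/k) = 0.19081 / (0.008442 + 0.000357) = 21.68 kN.
Moment equilibrium about A: M_A = Σ(load moments about A) − R_B·L = 432.4 − 21.68×11.1 = 191.6 kN·m.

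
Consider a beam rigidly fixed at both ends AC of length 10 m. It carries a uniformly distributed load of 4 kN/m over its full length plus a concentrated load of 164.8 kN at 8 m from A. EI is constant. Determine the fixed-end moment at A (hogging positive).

M_A = 86.07 kN·m

Release both end moments; the primary structure is a simply-supported span AC with redundants M_A and M_C.
End rotations of the released simple span under the applied load (×1/EI):
  at A: UDL 4: wL³/(24EI) = 166.7/EI
  at C: UDL 4: wL³/(24EI) = 166.7/EI
  at A: point load 164.8 at a = 8: Pab(L + b)/(6LEI) = 527.4/EI
  at C: point load 164.8 at a = 8: Pab(L + a)/(6LEI) = 791/EI
  θ_A0 = 694/EI,  θ_C0 = 957.7/EI
Flexibility coefficients: a unit moment at one end gives L/(3EI) there and L/(6EI) at the far end, so f₁₁ = f₂₂ = 3.333/EI and f₁₂ = f₂₁ = 1.667/EI.
Compatibility — zero rotation at each built-in end:
  3.333 M_A + 1.667 M_C = 694
  1.667 M_A + 3.333 M_C = 957.7
Solving the pair gives M_A = 86.07 kN·m and M_C = 244.3 kN·m (hogging).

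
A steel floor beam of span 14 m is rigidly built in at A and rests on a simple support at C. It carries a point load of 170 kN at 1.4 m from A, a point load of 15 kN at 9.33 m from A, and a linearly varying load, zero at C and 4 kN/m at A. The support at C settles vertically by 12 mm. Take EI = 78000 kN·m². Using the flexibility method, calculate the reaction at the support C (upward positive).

R_C = 14.81 kN

Release the roller at C. Primary structure: cantilever fixed at A.
Free-end deflection of the primary structure under the applied loading (downward +):
  point load 170 at a = 1.4: Pa²(3L − a)/(6EI) = 2255/EI
  point load 15 at a = 9.33: Pa²(3L − a)/(6EI) = 7110/EI
  triangular load, peak 4 at the fixed end: w₀L⁴/(30EI) = 5122/EI
  δ_0 = 14487/EI
Tip deflection under a unit load at C: L³/(3EI) = 914.7/EI.
With EI = 78000 kN·m²: δ_0 = 0.18572 m and δ_{CC} = 0.011726 m/kN.
Compatibility — the beam at C must follow the support down by 0.012 m: δ_0 − R_C·δ_{CC} = 0.012, so R_C = (0.18572 − 0.012)/0.011726 = 14.81 kN.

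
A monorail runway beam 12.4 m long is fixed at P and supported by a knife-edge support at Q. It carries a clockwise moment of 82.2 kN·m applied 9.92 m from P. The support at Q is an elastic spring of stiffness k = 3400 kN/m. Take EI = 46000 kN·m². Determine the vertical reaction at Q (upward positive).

Choose R_Q as the redundant. The primary structure is the cantilever fixed at P.
Deflection at Q on the released cantilever, summing each load's contribution:
  clockwise couple 82.2 at a = 9.92: M₀a(2L − a)/(2EI) = 6067/EI
Tip deflection under a unit load at Q: L³/(3EI) = 635.5/EI.
With EI = 46000 kN·m²: δ_0 = 0.13189 m and δ_{QQ} = 0.013816 m/kN.
Compatibility — the spring shortens by R_Q/k under the reaction it provides: δ_0 − R_Q·δ_{QQ} = R_Q/k. With 1/k = 0.000294 m/kN, R_Q = δ_0 / (δ_{QQ} + 1/k) = 0.13189 / (0.013816 + 0.000294) = 9.347 kN.

R_Q = 9.347 kN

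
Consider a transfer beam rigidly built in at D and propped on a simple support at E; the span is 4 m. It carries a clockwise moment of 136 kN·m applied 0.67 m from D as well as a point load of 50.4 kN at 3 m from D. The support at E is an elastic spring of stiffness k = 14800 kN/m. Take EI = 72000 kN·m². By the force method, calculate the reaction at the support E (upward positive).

Choose R_E as the redundant. The primary structure is the cantilever fixed at D.
Downward deflection at the released point E due to the loads:
  clockwise couple 136 at a = 0.67: M₀a(2L − a)/(2EI) = 334/EI
  point load 50.4 at a = 3: Pa²(3L − a)/(6EI) = 680.4/EI
  δ_0 = 1014/EI
Flexibility coefficient — unit upward force at E: δ_{EE} = L³/(3EI) = 21.33/EI.
With EI = 72000 kN·m²: δ_0 = 0.014088 m and δ_{EE} = 0.000296 m/kN.
Compatibility — the spring shortens by R_E/k under the reaction it provides: δ_0 − R_E·δ_{EE} = R_E/k. With 1/k = 0.000068 m/kN, R_E = δ_0 / (δ_{EE} + 1/k) = 0.014088 / (0.000296 + 0.000068) = 38.72 kN.

R_E = 38.72 kN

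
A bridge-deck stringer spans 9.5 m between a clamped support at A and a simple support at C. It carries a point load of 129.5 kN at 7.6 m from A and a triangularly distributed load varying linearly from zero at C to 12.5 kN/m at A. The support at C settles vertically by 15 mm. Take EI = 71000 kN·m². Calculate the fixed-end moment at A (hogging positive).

Take the reaction at C as the redundant and release it; the primary structure is a cantilever fixed at A.
Free-end deflection of the primary structure under the applied loading (downward +):
  point load 129.5 at a = 7.6: Pa²(3L − a)/(6EI) = 26055/EI
  triangular load, peak 12.5 at the fixed end: w₀L⁴/(30EI) = 3394/EI
  δ_0 = 29449/EI
Tip deflection under a unit load at C: L³/(3EI) = 285.8/EI.
With EI = 71000 kN·m²: δ_0 = 0.41477 m and δ_{CC} = 0.004025 m/kN.
Compatibility — the beam at C must follow the support down by 0.015 m: δ_0 − R_C·δ_{CC} = 0.015, so R_C = (0.41477 − 0.015)/0.004025 = 99.32 kN.
Moment equilibrium about A: M_A = Σ(load moments about A) − R_C·L = 1172 − 99.32×9.5 = 228.7 kN·m.

M_A = 228.7 kN·m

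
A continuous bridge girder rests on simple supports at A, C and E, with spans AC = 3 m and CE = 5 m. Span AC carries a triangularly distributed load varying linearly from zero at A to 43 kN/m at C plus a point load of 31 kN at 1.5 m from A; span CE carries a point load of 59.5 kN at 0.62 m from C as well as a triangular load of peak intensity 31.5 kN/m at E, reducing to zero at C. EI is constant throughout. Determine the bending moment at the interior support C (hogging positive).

M_C = 63.87 kN·m

Release continuity at C by inserting a hinge; the redundant is the internal moment M_C. The primary structure is two simply-supported spans AC and CE.
End slopes at the hinge C, treating each span as simply supported:
  span AC: triangular load, peak 43: w₀L³/(45EI) = 25.8/EI
  span AC: point load 31 at a = 1.5: Pab(L + a)/(6LEI) = 17.44/EI
  span CE: point load 59.5 at a = 0.62: Pab(L + b)/(6LEI) = 50.52/EI
  span CE: triangular load, peak 31.5: 7w₀L³/(360EI) = 76.56/EI
  relative rotation θ_0 = (43.24 + 127.1)/EI = 170.3/EI
A unit hogging moment at C produces rotation L₁/(3EI) + L₂/(3EI) = 2.667/EI.
Slope continuity at C: θ_0 = M_C·2.667/EI, so M_C = 170.3/2.667 = 63.87 kN·m (hogging).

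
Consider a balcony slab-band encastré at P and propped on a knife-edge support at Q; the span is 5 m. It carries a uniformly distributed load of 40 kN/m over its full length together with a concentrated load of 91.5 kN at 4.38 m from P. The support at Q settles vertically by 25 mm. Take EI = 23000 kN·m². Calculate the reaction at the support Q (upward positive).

Remove the prop at Q; the released (primary) structure is a cantilever built in at P.
Downward deflection at the released point Q due to the loads:
  UDL 40: wL⁴/(8EI) = 3125/EI
  point load 91.5 at a = 4.38: Pa²(3L − a)/(6EI) = 3107/EI
  δ_0 = 6232/EI
Tip deflection under a unit load at Q: L³/(3EI) = 41.67/EI.
With EI = 23000 kN·m²: δ_0 = 0.27096 m and δ_{QQ} = 0.001812 m/kN.
Compatibility — the beam at Q must follow the support down by 0.025 m: δ_0 − R_Q·δ_{QQ} = 0.025, so R_Q = (0.27096 − 0.025)/0.001812 = 135.8 kN.

R_Q = 135.8 kN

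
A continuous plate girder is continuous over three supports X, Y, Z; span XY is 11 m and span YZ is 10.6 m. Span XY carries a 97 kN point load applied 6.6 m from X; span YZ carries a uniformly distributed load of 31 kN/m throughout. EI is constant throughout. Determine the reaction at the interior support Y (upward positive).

Take M_Y as the redundant. Released structure: two simple spans XY and YZ with a hinge at Y.
Rotations at Y on the released spans (each span's end-slope, ×1/EI):
  span XY: point load 97 at a = 6.6: Pab(L + a)/(6LEI) = 751.2/EI
  span YZ: UDL 31: wL³/(24EI) = 1538/EI
  relative rotation θ_0 = (751.2 + 1538)/EI = 2290/EI
A unit hogging moment at Y produces rotation L₁/(3EI) + L₂/(3EI) = 7.2/EI.
Slope continuity at Y: θ_0 = M_Y·7.2/EI, so M_Y = 2290/7.2 = 318 kN·m (hogging).
Span XY, ΣM about X with M_Y applied at Y: R_Y^{XY}·11 = 640.2 + 318, so R_Y^{XY} = 87.11 kN and R_X = 97 − 87.11 = 9.891 kN.
Span YZ, ΣM about Z: R_Y^{YZ}·10.6 = 1742 + 318, so R_Y^{YZ} = 194.3 kN and R_Z = 328.6 − 194.3 = 134.3 kN.
R_Y = 87.11 + 194.3 = 281.4 kN.

R_Y = 281.4 kN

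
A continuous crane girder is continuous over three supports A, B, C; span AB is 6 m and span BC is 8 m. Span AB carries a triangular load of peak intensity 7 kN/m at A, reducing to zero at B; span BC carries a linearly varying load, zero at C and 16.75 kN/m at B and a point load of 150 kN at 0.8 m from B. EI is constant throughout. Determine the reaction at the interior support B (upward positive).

R_B = 217.5 kN

Release continuity at B by inserting a hinge; the redundant is the internal moment M_B. The primary structure is two simply-supported spans AB and BC.
Rotations at B on the released spans (each span's end-slope, ×1/EI):
  span AB: triangular load, peak 7: 7w₀L³/(360EI) = 29.4/EI
  span BC: triangular load, peak 16.75: w₀L³/(45EI) = 190.6/EI
  span BC: point load 150 at a = 0.8: Pab(L + b)/(6LEI) = 273.6/EI
  relative rotation θ_0 = (29.4 + 464.2)/EI = 493.6/EI
A unit hogging moment at B produces rotation L₁/(3EI) + L₂/(3EI) = 4.667/EI.
Compatibility: M_B·(L₁+L₂)/(3EI) = θ_0, giving M_B = 105.8 kN·m (hogging).
Span AB, ΣM about A with M_B applied at B: R_B^{AB}·6 = 42 + 105.8, so R_B^{AB} = 24.63 kN and R_A = 21 − 24.63 = -3.628 kN.
Span BC, ΣM about C: R_B^{BC}·8 = 1437 + 105.8, so R_B^{BC} = 192.9 kN and R_C = 217 − 192.9 = 24.11 kN.
R_B = 24.63 + 192.9 = 217.5 kN.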